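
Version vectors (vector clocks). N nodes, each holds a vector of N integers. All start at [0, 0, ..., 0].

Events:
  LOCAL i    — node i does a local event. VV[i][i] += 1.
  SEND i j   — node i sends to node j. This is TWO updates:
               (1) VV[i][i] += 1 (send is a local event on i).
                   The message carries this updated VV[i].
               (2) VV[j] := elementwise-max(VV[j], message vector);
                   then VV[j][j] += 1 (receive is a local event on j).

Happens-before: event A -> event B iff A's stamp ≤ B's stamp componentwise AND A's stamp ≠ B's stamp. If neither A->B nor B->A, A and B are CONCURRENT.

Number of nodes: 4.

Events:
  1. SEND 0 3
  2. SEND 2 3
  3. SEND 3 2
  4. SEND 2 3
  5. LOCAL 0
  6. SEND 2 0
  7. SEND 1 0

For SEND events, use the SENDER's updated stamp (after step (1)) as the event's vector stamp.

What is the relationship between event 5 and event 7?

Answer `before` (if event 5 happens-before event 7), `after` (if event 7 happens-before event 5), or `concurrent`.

Answer: concurrent

Derivation:
Initial: VV[0]=[0, 0, 0, 0]
Initial: VV[1]=[0, 0, 0, 0]
Initial: VV[2]=[0, 0, 0, 0]
Initial: VV[3]=[0, 0, 0, 0]
Event 1: SEND 0->3: VV[0][0]++ -> VV[0]=[1, 0, 0, 0], msg_vec=[1, 0, 0, 0]; VV[3]=max(VV[3],msg_vec) then VV[3][3]++ -> VV[3]=[1, 0, 0, 1]
Event 2: SEND 2->3: VV[2][2]++ -> VV[2]=[0, 0, 1, 0], msg_vec=[0, 0, 1, 0]; VV[3]=max(VV[3],msg_vec) then VV[3][3]++ -> VV[3]=[1, 0, 1, 2]
Event 3: SEND 3->2: VV[3][3]++ -> VV[3]=[1, 0, 1, 3], msg_vec=[1, 0, 1, 3]; VV[2]=max(VV[2],msg_vec) then VV[2][2]++ -> VV[2]=[1, 0, 2, 3]
Event 4: SEND 2->3: VV[2][2]++ -> VV[2]=[1, 0, 3, 3], msg_vec=[1, 0, 3, 3]; VV[3]=max(VV[3],msg_vec) then VV[3][3]++ -> VV[3]=[1, 0, 3, 4]
Event 5: LOCAL 0: VV[0][0]++ -> VV[0]=[2, 0, 0, 0]
Event 6: SEND 2->0: VV[2][2]++ -> VV[2]=[1, 0, 4, 3], msg_vec=[1, 0, 4, 3]; VV[0]=max(VV[0],msg_vec) then VV[0][0]++ -> VV[0]=[3, 0, 4, 3]
Event 7: SEND 1->0: VV[1][1]++ -> VV[1]=[0, 1, 0, 0], msg_vec=[0, 1, 0, 0]; VV[0]=max(VV[0],msg_vec) then VV[0][0]++ -> VV[0]=[4, 1, 4, 3]
Event 5 stamp: [2, 0, 0, 0]
Event 7 stamp: [0, 1, 0, 0]
[2, 0, 0, 0] <= [0, 1, 0, 0]? False
[0, 1, 0, 0] <= [2, 0, 0, 0]? False
Relation: concurrent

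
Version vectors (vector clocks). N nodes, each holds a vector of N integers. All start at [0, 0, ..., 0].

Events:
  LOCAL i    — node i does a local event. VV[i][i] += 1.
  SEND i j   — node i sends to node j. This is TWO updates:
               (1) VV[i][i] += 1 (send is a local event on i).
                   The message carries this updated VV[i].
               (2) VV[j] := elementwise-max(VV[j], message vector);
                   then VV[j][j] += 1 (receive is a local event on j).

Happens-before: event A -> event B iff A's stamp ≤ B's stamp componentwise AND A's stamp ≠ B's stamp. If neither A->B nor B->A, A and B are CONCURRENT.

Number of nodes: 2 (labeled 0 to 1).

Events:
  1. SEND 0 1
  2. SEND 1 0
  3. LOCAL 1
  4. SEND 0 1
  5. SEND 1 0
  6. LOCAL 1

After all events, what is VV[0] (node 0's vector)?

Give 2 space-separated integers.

Answer: 4 5

Derivation:
Initial: VV[0]=[0, 0]
Initial: VV[1]=[0, 0]
Event 1: SEND 0->1: VV[0][0]++ -> VV[0]=[1, 0], msg_vec=[1, 0]; VV[1]=max(VV[1],msg_vec) then VV[1][1]++ -> VV[1]=[1, 1]
Event 2: SEND 1->0: VV[1][1]++ -> VV[1]=[1, 2], msg_vec=[1, 2]; VV[0]=max(VV[0],msg_vec) then VV[0][0]++ -> VV[0]=[2, 2]
Event 3: LOCAL 1: VV[1][1]++ -> VV[1]=[1, 3]
Event 4: SEND 0->1: VV[0][0]++ -> VV[0]=[3, 2], msg_vec=[3, 2]; VV[1]=max(VV[1],msg_vec) then VV[1][1]++ -> VV[1]=[3, 4]
Event 5: SEND 1->0: VV[1][1]++ -> VV[1]=[3, 5], msg_vec=[3, 5]; VV[0]=max(VV[0],msg_vec) then VV[0][0]++ -> VV[0]=[4, 5]
Event 6: LOCAL 1: VV[1][1]++ -> VV[1]=[3, 6]
Final vectors: VV[0]=[4, 5]; VV[1]=[3, 6]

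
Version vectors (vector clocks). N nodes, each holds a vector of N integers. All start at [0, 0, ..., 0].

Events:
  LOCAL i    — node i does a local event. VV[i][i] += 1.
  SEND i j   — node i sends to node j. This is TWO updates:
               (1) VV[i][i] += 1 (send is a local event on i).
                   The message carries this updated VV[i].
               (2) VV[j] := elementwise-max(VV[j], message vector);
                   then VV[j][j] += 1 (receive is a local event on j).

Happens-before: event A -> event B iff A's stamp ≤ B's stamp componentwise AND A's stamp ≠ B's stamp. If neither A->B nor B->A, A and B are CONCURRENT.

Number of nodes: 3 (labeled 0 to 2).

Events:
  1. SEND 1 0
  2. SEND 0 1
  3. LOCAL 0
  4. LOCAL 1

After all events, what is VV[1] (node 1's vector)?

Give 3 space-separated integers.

Initial: VV[0]=[0, 0, 0]
Initial: VV[1]=[0, 0, 0]
Initial: VV[2]=[0, 0, 0]
Event 1: SEND 1->0: VV[1][1]++ -> VV[1]=[0, 1, 0], msg_vec=[0, 1, 0]; VV[0]=max(VV[0],msg_vec) then VV[0][0]++ -> VV[0]=[1, 1, 0]
Event 2: SEND 0->1: VV[0][0]++ -> VV[0]=[2, 1, 0], msg_vec=[2, 1, 0]; VV[1]=max(VV[1],msg_vec) then VV[1][1]++ -> VV[1]=[2, 2, 0]
Event 3: LOCAL 0: VV[0][0]++ -> VV[0]=[3, 1, 0]
Event 4: LOCAL 1: VV[1][1]++ -> VV[1]=[2, 3, 0]
Final vectors: VV[0]=[3, 1, 0]; VV[1]=[2, 3, 0]; VV[2]=[0, 0, 0]

Answer: 2 3 0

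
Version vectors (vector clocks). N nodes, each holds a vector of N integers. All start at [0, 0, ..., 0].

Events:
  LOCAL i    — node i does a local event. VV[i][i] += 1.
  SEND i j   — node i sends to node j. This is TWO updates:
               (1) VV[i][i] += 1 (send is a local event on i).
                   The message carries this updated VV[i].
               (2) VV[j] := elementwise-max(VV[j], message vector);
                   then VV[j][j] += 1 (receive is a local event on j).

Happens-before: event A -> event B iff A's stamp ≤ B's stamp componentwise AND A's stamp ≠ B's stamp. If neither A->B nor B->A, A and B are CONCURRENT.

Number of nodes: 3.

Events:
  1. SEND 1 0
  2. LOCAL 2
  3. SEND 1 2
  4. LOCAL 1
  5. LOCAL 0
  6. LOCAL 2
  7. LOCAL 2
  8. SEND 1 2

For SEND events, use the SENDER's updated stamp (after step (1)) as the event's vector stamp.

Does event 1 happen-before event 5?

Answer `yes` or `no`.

Initial: VV[0]=[0, 0, 0]
Initial: VV[1]=[0, 0, 0]
Initial: VV[2]=[0, 0, 0]
Event 1: SEND 1->0: VV[1][1]++ -> VV[1]=[0, 1, 0], msg_vec=[0, 1, 0]; VV[0]=max(VV[0],msg_vec) then VV[0][0]++ -> VV[0]=[1, 1, 0]
Event 2: LOCAL 2: VV[2][2]++ -> VV[2]=[0, 0, 1]
Event 3: SEND 1->2: VV[1][1]++ -> VV[1]=[0, 2, 0], msg_vec=[0, 2, 0]; VV[2]=max(VV[2],msg_vec) then VV[2][2]++ -> VV[2]=[0, 2, 2]
Event 4: LOCAL 1: VV[1][1]++ -> VV[1]=[0, 3, 0]
Event 5: LOCAL 0: VV[0][0]++ -> VV[0]=[2, 1, 0]
Event 6: LOCAL 2: VV[2][2]++ -> VV[2]=[0, 2, 3]
Event 7: LOCAL 2: VV[2][2]++ -> VV[2]=[0, 2, 4]
Event 8: SEND 1->2: VV[1][1]++ -> VV[1]=[0, 4, 0], msg_vec=[0, 4, 0]; VV[2]=max(VV[2],msg_vec) then VV[2][2]++ -> VV[2]=[0, 4, 5]
Event 1 stamp: [0, 1, 0]
Event 5 stamp: [2, 1, 0]
[0, 1, 0] <= [2, 1, 0]? True. Equal? False. Happens-before: True

Answer: yes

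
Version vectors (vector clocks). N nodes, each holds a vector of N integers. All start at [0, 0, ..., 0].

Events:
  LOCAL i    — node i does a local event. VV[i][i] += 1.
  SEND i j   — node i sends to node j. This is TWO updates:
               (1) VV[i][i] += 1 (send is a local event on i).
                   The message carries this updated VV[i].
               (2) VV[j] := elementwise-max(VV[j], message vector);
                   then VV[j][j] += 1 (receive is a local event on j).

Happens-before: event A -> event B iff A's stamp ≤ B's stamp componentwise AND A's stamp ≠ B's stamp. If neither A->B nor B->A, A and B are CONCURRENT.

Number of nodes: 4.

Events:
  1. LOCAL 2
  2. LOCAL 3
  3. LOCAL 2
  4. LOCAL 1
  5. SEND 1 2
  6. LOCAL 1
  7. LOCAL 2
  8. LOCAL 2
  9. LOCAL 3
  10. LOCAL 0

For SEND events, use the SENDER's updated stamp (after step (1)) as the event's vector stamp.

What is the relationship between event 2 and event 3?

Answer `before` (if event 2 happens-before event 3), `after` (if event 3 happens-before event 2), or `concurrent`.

Initial: VV[0]=[0, 0, 0, 0]
Initial: VV[1]=[0, 0, 0, 0]
Initial: VV[2]=[0, 0, 0, 0]
Initial: VV[3]=[0, 0, 0, 0]
Event 1: LOCAL 2: VV[2][2]++ -> VV[2]=[0, 0, 1, 0]
Event 2: LOCAL 3: VV[3][3]++ -> VV[3]=[0, 0, 0, 1]
Event 3: LOCAL 2: VV[2][2]++ -> VV[2]=[0, 0, 2, 0]
Event 4: LOCAL 1: VV[1][1]++ -> VV[1]=[0, 1, 0, 0]
Event 5: SEND 1->2: VV[1][1]++ -> VV[1]=[0, 2, 0, 0], msg_vec=[0, 2, 0, 0]; VV[2]=max(VV[2],msg_vec) then VV[2][2]++ -> VV[2]=[0, 2, 3, 0]
Event 6: LOCAL 1: VV[1][1]++ -> VV[1]=[0, 3, 0, 0]
Event 7: LOCAL 2: VV[2][2]++ -> VV[2]=[0, 2, 4, 0]
Event 8: LOCAL 2: VV[2][2]++ -> VV[2]=[0, 2, 5, 0]
Event 9: LOCAL 3: VV[3][3]++ -> VV[3]=[0, 0, 0, 2]
Event 10: LOCAL 0: VV[0][0]++ -> VV[0]=[1, 0, 0, 0]
Event 2 stamp: [0, 0, 0, 1]
Event 3 stamp: [0, 0, 2, 0]
[0, 0, 0, 1] <= [0, 0, 2, 0]? False
[0, 0, 2, 0] <= [0, 0, 0, 1]? False
Relation: concurrent

Answer: concurrent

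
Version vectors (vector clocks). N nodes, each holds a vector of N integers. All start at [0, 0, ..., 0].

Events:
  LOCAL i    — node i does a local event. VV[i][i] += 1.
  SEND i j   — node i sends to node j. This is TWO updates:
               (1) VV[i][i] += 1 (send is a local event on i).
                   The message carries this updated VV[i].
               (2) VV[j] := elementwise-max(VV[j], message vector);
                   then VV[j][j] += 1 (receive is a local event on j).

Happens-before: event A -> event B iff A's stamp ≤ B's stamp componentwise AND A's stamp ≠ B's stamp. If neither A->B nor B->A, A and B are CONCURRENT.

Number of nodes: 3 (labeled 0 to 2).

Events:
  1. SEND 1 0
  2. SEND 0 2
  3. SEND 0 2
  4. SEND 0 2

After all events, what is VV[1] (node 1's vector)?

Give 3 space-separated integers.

Initial: VV[0]=[0, 0, 0]
Initial: VV[1]=[0, 0, 0]
Initial: VV[2]=[0, 0, 0]
Event 1: SEND 1->0: VV[1][1]++ -> VV[1]=[0, 1, 0], msg_vec=[0, 1, 0]; VV[0]=max(VV[0],msg_vec) then VV[0][0]++ -> VV[0]=[1, 1, 0]
Event 2: SEND 0->2: VV[0][0]++ -> VV[0]=[2, 1, 0], msg_vec=[2, 1, 0]; VV[2]=max(VV[2],msg_vec) then VV[2][2]++ -> VV[2]=[2, 1, 1]
Event 3: SEND 0->2: VV[0][0]++ -> VV[0]=[3, 1, 0], msg_vec=[3, 1, 0]; VV[2]=max(VV[2],msg_vec) then VV[2][2]++ -> VV[2]=[3, 1, 2]
Event 4: SEND 0->2: VV[0][0]++ -> VV[0]=[4, 1, 0], msg_vec=[4, 1, 0]; VV[2]=max(VV[2],msg_vec) then VV[2][2]++ -> VV[2]=[4, 1, 3]
Final vectors: VV[0]=[4, 1, 0]; VV[1]=[0, 1, 0]; VV[2]=[4, 1, 3]

Answer: 0 1 0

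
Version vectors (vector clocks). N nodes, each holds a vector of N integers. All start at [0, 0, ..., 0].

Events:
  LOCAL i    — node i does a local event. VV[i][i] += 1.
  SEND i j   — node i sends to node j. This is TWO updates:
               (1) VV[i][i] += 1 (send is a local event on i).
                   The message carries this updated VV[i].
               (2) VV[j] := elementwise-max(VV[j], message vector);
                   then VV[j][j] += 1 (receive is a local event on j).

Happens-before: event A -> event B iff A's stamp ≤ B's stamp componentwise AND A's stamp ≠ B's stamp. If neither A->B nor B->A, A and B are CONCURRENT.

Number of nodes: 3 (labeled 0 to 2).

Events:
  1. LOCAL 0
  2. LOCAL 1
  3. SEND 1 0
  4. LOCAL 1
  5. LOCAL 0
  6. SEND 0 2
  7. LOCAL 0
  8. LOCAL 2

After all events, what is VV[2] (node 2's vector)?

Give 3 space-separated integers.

Answer: 4 2 2

Derivation:
Initial: VV[0]=[0, 0, 0]
Initial: VV[1]=[0, 0, 0]
Initial: VV[2]=[0, 0, 0]
Event 1: LOCAL 0: VV[0][0]++ -> VV[0]=[1, 0, 0]
Event 2: LOCAL 1: VV[1][1]++ -> VV[1]=[0, 1, 0]
Event 3: SEND 1->0: VV[1][1]++ -> VV[1]=[0, 2, 0], msg_vec=[0, 2, 0]; VV[0]=max(VV[0],msg_vec) then VV[0][0]++ -> VV[0]=[2, 2, 0]
Event 4: LOCAL 1: VV[1][1]++ -> VV[1]=[0, 3, 0]
Event 5: LOCAL 0: VV[0][0]++ -> VV[0]=[3, 2, 0]
Event 6: SEND 0->2: VV[0][0]++ -> VV[0]=[4, 2, 0], msg_vec=[4, 2, 0]; VV[2]=max(VV[2],msg_vec) then VV[2][2]++ -> VV[2]=[4, 2, 1]
Event 7: LOCAL 0: VV[0][0]++ -> VV[0]=[5, 2, 0]
Event 8: LOCAL 2: VV[2][2]++ -> VV[2]=[4, 2, 2]
Final vectors: VV[0]=[5, 2, 0]; VV[1]=[0, 3, 0]; VV[2]=[4, 2, 2]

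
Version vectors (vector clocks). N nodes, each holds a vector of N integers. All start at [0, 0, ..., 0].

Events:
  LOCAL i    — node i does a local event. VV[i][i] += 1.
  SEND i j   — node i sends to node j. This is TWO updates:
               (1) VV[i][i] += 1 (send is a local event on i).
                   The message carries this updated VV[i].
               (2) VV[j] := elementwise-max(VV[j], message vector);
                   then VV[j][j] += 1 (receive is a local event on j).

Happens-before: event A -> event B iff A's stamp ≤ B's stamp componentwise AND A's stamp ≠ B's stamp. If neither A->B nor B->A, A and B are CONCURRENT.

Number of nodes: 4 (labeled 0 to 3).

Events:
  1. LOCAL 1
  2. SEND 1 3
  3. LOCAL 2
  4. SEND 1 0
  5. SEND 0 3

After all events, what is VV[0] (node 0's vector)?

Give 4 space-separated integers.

Initial: VV[0]=[0, 0, 0, 0]
Initial: VV[1]=[0, 0, 0, 0]
Initial: VV[2]=[0, 0, 0, 0]
Initial: VV[3]=[0, 0, 0, 0]
Event 1: LOCAL 1: VV[1][1]++ -> VV[1]=[0, 1, 0, 0]
Event 2: SEND 1->3: VV[1][1]++ -> VV[1]=[0, 2, 0, 0], msg_vec=[0, 2, 0, 0]; VV[3]=max(VV[3],msg_vec) then VV[3][3]++ -> VV[3]=[0, 2, 0, 1]
Event 3: LOCAL 2: VV[2][2]++ -> VV[2]=[0, 0, 1, 0]
Event 4: SEND 1->0: VV[1][1]++ -> VV[1]=[0, 3, 0, 0], msg_vec=[0, 3, 0, 0]; VV[0]=max(VV[0],msg_vec) then VV[0][0]++ -> VV[0]=[1, 3, 0, 0]
Event 5: SEND 0->3: VV[0][0]++ -> VV[0]=[2, 3, 0, 0], msg_vec=[2, 3, 0, 0]; VV[3]=max(VV[3],msg_vec) then VV[3][3]++ -> VV[3]=[2, 3, 0, 2]
Final vectors: VV[0]=[2, 3, 0, 0]; VV[1]=[0, 3, 0, 0]; VV[2]=[0, 0, 1, 0]; VV[3]=[2, 3, 0, 2]

Answer: 2 3 0 0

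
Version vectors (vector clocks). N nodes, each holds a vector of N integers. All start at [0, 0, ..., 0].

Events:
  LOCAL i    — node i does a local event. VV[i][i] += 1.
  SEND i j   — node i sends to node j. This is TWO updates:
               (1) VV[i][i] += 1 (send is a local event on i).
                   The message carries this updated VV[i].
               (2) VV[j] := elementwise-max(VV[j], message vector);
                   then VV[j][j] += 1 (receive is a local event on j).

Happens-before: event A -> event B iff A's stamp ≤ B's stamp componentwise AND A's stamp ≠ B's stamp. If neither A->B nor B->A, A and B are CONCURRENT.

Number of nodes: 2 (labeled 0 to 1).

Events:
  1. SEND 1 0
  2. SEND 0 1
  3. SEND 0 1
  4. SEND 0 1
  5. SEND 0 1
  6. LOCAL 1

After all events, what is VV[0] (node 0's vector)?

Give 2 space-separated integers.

Answer: 5 1

Derivation:
Initial: VV[0]=[0, 0]
Initial: VV[1]=[0, 0]
Event 1: SEND 1->0: VV[1][1]++ -> VV[1]=[0, 1], msg_vec=[0, 1]; VV[0]=max(VV[0],msg_vec) then VV[0][0]++ -> VV[0]=[1, 1]
Event 2: SEND 0->1: VV[0][0]++ -> VV[0]=[2, 1], msg_vec=[2, 1]; VV[1]=max(VV[1],msg_vec) then VV[1][1]++ -> VV[1]=[2, 2]
Event 3: SEND 0->1: VV[0][0]++ -> VV[0]=[3, 1], msg_vec=[3, 1]; VV[1]=max(VV[1],msg_vec) then VV[1][1]++ -> VV[1]=[3, 3]
Event 4: SEND 0->1: VV[0][0]++ -> VV[0]=[4, 1], msg_vec=[4, 1]; VV[1]=max(VV[1],msg_vec) then VV[1][1]++ -> VV[1]=[4, 4]
Event 5: SEND 0->1: VV[0][0]++ -> VV[0]=[5, 1], msg_vec=[5, 1]; VV[1]=max(VV[1],msg_vec) then VV[1][1]++ -> VV[1]=[5, 5]
Event 6: LOCAL 1: VV[1][1]++ -> VV[1]=[5, 6]
Final vectors: VV[0]=[5, 1]; VV[1]=[5, 6]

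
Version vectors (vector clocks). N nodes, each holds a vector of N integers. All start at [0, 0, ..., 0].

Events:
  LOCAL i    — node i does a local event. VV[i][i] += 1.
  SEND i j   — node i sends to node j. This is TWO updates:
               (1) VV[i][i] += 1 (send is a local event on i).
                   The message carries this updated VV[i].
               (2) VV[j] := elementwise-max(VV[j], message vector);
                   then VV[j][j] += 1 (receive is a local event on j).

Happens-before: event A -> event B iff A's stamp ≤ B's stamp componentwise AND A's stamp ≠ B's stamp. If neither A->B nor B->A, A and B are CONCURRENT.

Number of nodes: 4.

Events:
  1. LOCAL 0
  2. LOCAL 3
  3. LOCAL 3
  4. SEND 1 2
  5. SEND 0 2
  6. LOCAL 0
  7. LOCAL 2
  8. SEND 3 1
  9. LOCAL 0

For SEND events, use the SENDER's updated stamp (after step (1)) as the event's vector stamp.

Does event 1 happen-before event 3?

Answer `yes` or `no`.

Initial: VV[0]=[0, 0, 0, 0]
Initial: VV[1]=[0, 0, 0, 0]
Initial: VV[2]=[0, 0, 0, 0]
Initial: VV[3]=[0, 0, 0, 0]
Event 1: LOCAL 0: VV[0][0]++ -> VV[0]=[1, 0, 0, 0]
Event 2: LOCAL 3: VV[3][3]++ -> VV[3]=[0, 0, 0, 1]
Event 3: LOCAL 3: VV[3][3]++ -> VV[3]=[0, 0, 0, 2]
Event 4: SEND 1->2: VV[1][1]++ -> VV[1]=[0, 1, 0, 0], msg_vec=[0, 1, 0, 0]; VV[2]=max(VV[2],msg_vec) then VV[2][2]++ -> VV[2]=[0, 1, 1, 0]
Event 5: SEND 0->2: VV[0][0]++ -> VV[0]=[2, 0, 0, 0], msg_vec=[2, 0, 0, 0]; VV[2]=max(VV[2],msg_vec) then VV[2][2]++ -> VV[2]=[2, 1, 2, 0]
Event 6: LOCAL 0: VV[0][0]++ -> VV[0]=[3, 0, 0, 0]
Event 7: LOCAL 2: VV[2][2]++ -> VV[2]=[2, 1, 3, 0]
Event 8: SEND 3->1: VV[3][3]++ -> VV[3]=[0, 0, 0, 3], msg_vec=[0, 0, 0, 3]; VV[1]=max(VV[1],msg_vec) then VV[1][1]++ -> VV[1]=[0, 2, 0, 3]
Event 9: LOCAL 0: VV[0][0]++ -> VV[0]=[4, 0, 0, 0]
Event 1 stamp: [1, 0, 0, 0]
Event 3 stamp: [0, 0, 0, 2]
[1, 0, 0, 0] <= [0, 0, 0, 2]? False. Equal? False. Happens-before: False

Answer: no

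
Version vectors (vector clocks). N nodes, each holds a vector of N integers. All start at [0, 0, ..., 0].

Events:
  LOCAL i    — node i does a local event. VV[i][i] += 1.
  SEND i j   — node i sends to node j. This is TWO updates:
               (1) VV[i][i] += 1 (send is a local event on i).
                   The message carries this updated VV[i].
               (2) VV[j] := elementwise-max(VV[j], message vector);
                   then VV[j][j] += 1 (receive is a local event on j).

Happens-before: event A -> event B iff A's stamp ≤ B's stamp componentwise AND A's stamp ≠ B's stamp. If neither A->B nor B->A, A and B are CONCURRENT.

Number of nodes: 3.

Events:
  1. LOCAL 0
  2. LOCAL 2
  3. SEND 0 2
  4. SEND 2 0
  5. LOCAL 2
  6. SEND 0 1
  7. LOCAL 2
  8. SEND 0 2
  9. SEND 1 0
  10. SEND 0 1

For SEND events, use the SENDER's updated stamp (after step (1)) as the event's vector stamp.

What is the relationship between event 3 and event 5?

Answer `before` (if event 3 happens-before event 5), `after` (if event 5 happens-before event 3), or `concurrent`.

Answer: before

Derivation:
Initial: VV[0]=[0, 0, 0]
Initial: VV[1]=[0, 0, 0]
Initial: VV[2]=[0, 0, 0]
Event 1: LOCAL 0: VV[0][0]++ -> VV[0]=[1, 0, 0]
Event 2: LOCAL 2: VV[2][2]++ -> VV[2]=[0, 0, 1]
Event 3: SEND 0->2: VV[0][0]++ -> VV[0]=[2, 0, 0], msg_vec=[2, 0, 0]; VV[2]=max(VV[2],msg_vec) then VV[2][2]++ -> VV[2]=[2, 0, 2]
Event 4: SEND 2->0: VV[2][2]++ -> VV[2]=[2, 0, 3], msg_vec=[2, 0, 3]; VV[0]=max(VV[0],msg_vec) then VV[0][0]++ -> VV[0]=[3, 0, 3]
Event 5: LOCAL 2: VV[2][2]++ -> VV[2]=[2, 0, 4]
Event 6: SEND 0->1: VV[0][0]++ -> VV[0]=[4, 0, 3], msg_vec=[4, 0, 3]; VV[1]=max(VV[1],msg_vec) then VV[1][1]++ -> VV[1]=[4, 1, 3]
Event 7: LOCAL 2: VV[2][2]++ -> VV[2]=[2, 0, 5]
Event 8: SEND 0->2: VV[0][0]++ -> VV[0]=[5, 0, 3], msg_vec=[5, 0, 3]; VV[2]=max(VV[2],msg_vec) then VV[2][2]++ -> VV[2]=[5, 0, 6]
Event 9: SEND 1->0: VV[1][1]++ -> VV[1]=[4, 2, 3], msg_vec=[4, 2, 3]; VV[0]=max(VV[0],msg_vec) then VV[0][0]++ -> VV[0]=[6, 2, 3]
Event 10: SEND 0->1: VV[0][0]++ -> VV[0]=[7, 2, 3], msg_vec=[7, 2, 3]; VV[1]=max(VV[1],msg_vec) then VV[1][1]++ -> VV[1]=[7, 3, 3]
Event 3 stamp: [2, 0, 0]
Event 5 stamp: [2, 0, 4]
[2, 0, 0] <= [2, 0, 4]? True
[2, 0, 4] <= [2, 0, 0]? False
Relation: before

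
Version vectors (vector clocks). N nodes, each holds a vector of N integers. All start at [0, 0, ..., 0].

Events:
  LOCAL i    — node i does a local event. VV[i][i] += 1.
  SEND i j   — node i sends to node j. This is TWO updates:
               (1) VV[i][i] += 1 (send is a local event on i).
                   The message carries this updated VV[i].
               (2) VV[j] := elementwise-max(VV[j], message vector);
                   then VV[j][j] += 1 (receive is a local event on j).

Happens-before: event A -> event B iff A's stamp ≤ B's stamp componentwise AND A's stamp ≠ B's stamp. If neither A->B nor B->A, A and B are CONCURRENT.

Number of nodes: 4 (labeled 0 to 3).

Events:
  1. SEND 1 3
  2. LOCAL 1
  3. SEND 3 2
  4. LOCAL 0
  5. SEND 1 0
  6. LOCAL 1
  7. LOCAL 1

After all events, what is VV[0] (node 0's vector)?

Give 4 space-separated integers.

Initial: VV[0]=[0, 0, 0, 0]
Initial: VV[1]=[0, 0, 0, 0]
Initial: VV[2]=[0, 0, 0, 0]
Initial: VV[3]=[0, 0, 0, 0]
Event 1: SEND 1->3: VV[1][1]++ -> VV[1]=[0, 1, 0, 0], msg_vec=[0, 1, 0, 0]; VV[3]=max(VV[3],msg_vec) then VV[3][3]++ -> VV[3]=[0, 1, 0, 1]
Event 2: LOCAL 1: VV[1][1]++ -> VV[1]=[0, 2, 0, 0]
Event 3: SEND 3->2: VV[3][3]++ -> VV[3]=[0, 1, 0, 2], msg_vec=[0, 1, 0, 2]; VV[2]=max(VV[2],msg_vec) then VV[2][2]++ -> VV[2]=[0, 1, 1, 2]
Event 4: LOCAL 0: VV[0][0]++ -> VV[0]=[1, 0, 0, 0]
Event 5: SEND 1->0: VV[1][1]++ -> VV[1]=[0, 3, 0, 0], msg_vec=[0, 3, 0, 0]; VV[0]=max(VV[0],msg_vec) then VV[0][0]++ -> VV[0]=[2, 3, 0, 0]
Event 6: LOCAL 1: VV[1][1]++ -> VV[1]=[0, 4, 0, 0]
Event 7: LOCAL 1: VV[1][1]++ -> VV[1]=[0, 5, 0, 0]
Final vectors: VV[0]=[2, 3, 0, 0]; VV[1]=[0, 5, 0, 0]; VV[2]=[0, 1, 1, 2]; VV[3]=[0, 1, 0, 2]

Answer: 2 3 0 0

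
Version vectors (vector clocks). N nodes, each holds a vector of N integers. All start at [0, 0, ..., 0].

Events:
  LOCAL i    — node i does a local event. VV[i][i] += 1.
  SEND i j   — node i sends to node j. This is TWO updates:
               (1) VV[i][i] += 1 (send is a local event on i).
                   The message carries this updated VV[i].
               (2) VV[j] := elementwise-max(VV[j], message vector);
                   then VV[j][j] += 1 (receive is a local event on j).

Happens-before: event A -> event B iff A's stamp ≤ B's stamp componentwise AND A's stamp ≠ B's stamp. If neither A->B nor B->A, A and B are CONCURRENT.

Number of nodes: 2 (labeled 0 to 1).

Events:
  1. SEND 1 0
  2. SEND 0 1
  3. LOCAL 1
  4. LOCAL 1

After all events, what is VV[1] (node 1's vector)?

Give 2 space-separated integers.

Initial: VV[0]=[0, 0]
Initial: VV[1]=[0, 0]
Event 1: SEND 1->0: VV[1][1]++ -> VV[1]=[0, 1], msg_vec=[0, 1]; VV[0]=max(VV[0],msg_vec) then VV[0][0]++ -> VV[0]=[1, 1]
Event 2: SEND 0->1: VV[0][0]++ -> VV[0]=[2, 1], msg_vec=[2, 1]; VV[1]=max(VV[1],msg_vec) then VV[1][1]++ -> VV[1]=[2, 2]
Event 3: LOCAL 1: VV[1][1]++ -> VV[1]=[2, 3]
Event 4: LOCAL 1: VV[1][1]++ -> VV[1]=[2, 4]
Final vectors: VV[0]=[2, 1]; VV[1]=[2, 4]

Answer: 2 4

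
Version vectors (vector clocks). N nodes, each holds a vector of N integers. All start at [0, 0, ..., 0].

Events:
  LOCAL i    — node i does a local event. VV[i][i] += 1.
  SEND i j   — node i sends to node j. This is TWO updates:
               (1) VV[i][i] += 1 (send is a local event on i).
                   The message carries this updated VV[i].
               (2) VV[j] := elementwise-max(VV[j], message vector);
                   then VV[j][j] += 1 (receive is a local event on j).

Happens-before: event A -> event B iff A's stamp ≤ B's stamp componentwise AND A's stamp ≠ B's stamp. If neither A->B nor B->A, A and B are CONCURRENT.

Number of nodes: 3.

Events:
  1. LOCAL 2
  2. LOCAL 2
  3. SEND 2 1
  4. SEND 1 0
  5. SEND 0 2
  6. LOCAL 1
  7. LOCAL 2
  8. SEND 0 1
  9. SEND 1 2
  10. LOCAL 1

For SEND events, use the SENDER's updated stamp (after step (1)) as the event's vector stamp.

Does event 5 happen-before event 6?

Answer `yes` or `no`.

Answer: no

Derivation:
Initial: VV[0]=[0, 0, 0]
Initial: VV[1]=[0, 0, 0]
Initial: VV[2]=[0, 0, 0]
Event 1: LOCAL 2: VV[2][2]++ -> VV[2]=[0, 0, 1]
Event 2: LOCAL 2: VV[2][2]++ -> VV[2]=[0, 0, 2]
Event 3: SEND 2->1: VV[2][2]++ -> VV[2]=[0, 0, 3], msg_vec=[0, 0, 3]; VV[1]=max(VV[1],msg_vec) then VV[1][1]++ -> VV[1]=[0, 1, 3]
Event 4: SEND 1->0: VV[1][1]++ -> VV[1]=[0, 2, 3], msg_vec=[0, 2, 3]; VV[0]=max(VV[0],msg_vec) then VV[0][0]++ -> VV[0]=[1, 2, 3]
Event 5: SEND 0->2: VV[0][0]++ -> VV[0]=[2, 2, 3], msg_vec=[2, 2, 3]; VV[2]=max(VV[2],msg_vec) then VV[2][2]++ -> VV[2]=[2, 2, 4]
Event 6: LOCAL 1: VV[1][1]++ -> VV[1]=[0, 3, 3]
Event 7: LOCAL 2: VV[2][2]++ -> VV[2]=[2, 2, 5]
Event 8: SEND 0->1: VV[0][0]++ -> VV[0]=[3, 2, 3], msg_vec=[3, 2, 3]; VV[1]=max(VV[1],msg_vec) then VV[1][1]++ -> VV[1]=[3, 4, 3]
Event 9: SEND 1->2: VV[1][1]++ -> VV[1]=[3, 5, 3], msg_vec=[3, 5, 3]; VV[2]=max(VV[2],msg_vec) then VV[2][2]++ -> VV[2]=[3, 5, 6]
Event 10: LOCAL 1: VV[1][1]++ -> VV[1]=[3, 6, 3]
Event 5 stamp: [2, 2, 3]
Event 6 stamp: [0, 3, 3]
[2, 2, 3] <= [0, 3, 3]? False. Equal? False. Happens-before: False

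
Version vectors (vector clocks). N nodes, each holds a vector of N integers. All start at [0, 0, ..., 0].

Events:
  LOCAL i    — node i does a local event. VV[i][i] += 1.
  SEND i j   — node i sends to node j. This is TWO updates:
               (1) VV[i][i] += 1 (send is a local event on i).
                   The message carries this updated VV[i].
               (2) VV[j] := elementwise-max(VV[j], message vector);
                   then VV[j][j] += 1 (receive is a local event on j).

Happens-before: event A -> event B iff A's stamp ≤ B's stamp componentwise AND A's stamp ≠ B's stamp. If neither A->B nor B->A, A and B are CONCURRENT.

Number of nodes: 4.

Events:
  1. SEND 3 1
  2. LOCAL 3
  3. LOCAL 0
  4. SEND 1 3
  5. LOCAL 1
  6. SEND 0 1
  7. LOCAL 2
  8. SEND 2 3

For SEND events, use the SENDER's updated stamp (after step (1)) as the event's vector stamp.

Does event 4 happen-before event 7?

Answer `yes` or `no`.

Answer: no

Derivation:
Initial: VV[0]=[0, 0, 0, 0]
Initial: VV[1]=[0, 0, 0, 0]
Initial: VV[2]=[0, 0, 0, 0]
Initial: VV[3]=[0, 0, 0, 0]
Event 1: SEND 3->1: VV[3][3]++ -> VV[3]=[0, 0, 0, 1], msg_vec=[0, 0, 0, 1]; VV[1]=max(VV[1],msg_vec) then VV[1][1]++ -> VV[1]=[0, 1, 0, 1]
Event 2: LOCAL 3: VV[3][3]++ -> VV[3]=[0, 0, 0, 2]
Event 3: LOCAL 0: VV[0][0]++ -> VV[0]=[1, 0, 0, 0]
Event 4: SEND 1->3: VV[1][1]++ -> VV[1]=[0, 2, 0, 1], msg_vec=[0, 2, 0, 1]; VV[3]=max(VV[3],msg_vec) then VV[3][3]++ -> VV[3]=[0, 2, 0, 3]
Event 5: LOCAL 1: VV[1][1]++ -> VV[1]=[0, 3, 0, 1]
Event 6: SEND 0->1: VV[0][0]++ -> VV[0]=[2, 0, 0, 0], msg_vec=[2, 0, 0, 0]; VV[1]=max(VV[1],msg_vec) then VV[1][1]++ -> VV[1]=[2, 4, 0, 1]
Event 7: LOCAL 2: VV[2][2]++ -> VV[2]=[0, 0, 1, 0]
Event 8: SEND 2->3: VV[2][2]++ -> VV[2]=[0, 0, 2, 0], msg_vec=[0, 0, 2, 0]; VV[3]=max(VV[3],msg_vec) then VV[3][3]++ -> VV[3]=[0, 2, 2, 4]
Event 4 stamp: [0, 2, 0, 1]
Event 7 stamp: [0, 0, 1, 0]
[0, 2, 0, 1] <= [0, 0, 1, 0]? False. Equal? False. Happens-before: False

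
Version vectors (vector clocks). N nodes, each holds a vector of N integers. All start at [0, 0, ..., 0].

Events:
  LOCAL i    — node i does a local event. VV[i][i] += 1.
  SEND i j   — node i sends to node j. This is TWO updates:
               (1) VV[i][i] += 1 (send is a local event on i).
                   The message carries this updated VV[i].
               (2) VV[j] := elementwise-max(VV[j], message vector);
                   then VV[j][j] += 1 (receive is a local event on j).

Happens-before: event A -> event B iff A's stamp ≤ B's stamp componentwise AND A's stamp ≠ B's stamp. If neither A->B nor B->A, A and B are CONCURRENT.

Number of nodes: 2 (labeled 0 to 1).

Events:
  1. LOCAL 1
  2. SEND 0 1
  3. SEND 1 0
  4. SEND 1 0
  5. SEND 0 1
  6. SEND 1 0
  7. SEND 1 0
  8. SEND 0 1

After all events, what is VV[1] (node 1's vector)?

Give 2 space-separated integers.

Answer: 7 8

Derivation:
Initial: VV[0]=[0, 0]
Initial: VV[1]=[0, 0]
Event 1: LOCAL 1: VV[1][1]++ -> VV[1]=[0, 1]
Event 2: SEND 0->1: VV[0][0]++ -> VV[0]=[1, 0], msg_vec=[1, 0]; VV[1]=max(VV[1],msg_vec) then VV[1][1]++ -> VV[1]=[1, 2]
Event 3: SEND 1->0: VV[1][1]++ -> VV[1]=[1, 3], msg_vec=[1, 3]; VV[0]=max(VV[0],msg_vec) then VV[0][0]++ -> VV[0]=[2, 3]
Event 4: SEND 1->0: VV[1][1]++ -> VV[1]=[1, 4], msg_vec=[1, 4]; VV[0]=max(VV[0],msg_vec) then VV[0][0]++ -> VV[0]=[3, 4]
Event 5: SEND 0->1: VV[0][0]++ -> VV[0]=[4, 4], msg_vec=[4, 4]; VV[1]=max(VV[1],msg_vec) then VV[1][1]++ -> VV[1]=[4, 5]
Event 6: SEND 1->0: VV[1][1]++ -> VV[1]=[4, 6], msg_vec=[4, 6]; VV[0]=max(VV[0],msg_vec) then VV[0][0]++ -> VV[0]=[5, 6]
Event 7: SEND 1->0: VV[1][1]++ -> VV[1]=[4, 7], msg_vec=[4, 7]; VV[0]=max(VV[0],msg_vec) then VV[0][0]++ -> VV[0]=[6, 7]
Event 8: SEND 0->1: VV[0][0]++ -> VV[0]=[7, 7], msg_vec=[7, 7]; VV[1]=max(VV[1],msg_vec) then VV[1][1]++ -> VV[1]=[7, 8]
Final vectors: VV[0]=[7, 7]; VV[1]=[7, 8]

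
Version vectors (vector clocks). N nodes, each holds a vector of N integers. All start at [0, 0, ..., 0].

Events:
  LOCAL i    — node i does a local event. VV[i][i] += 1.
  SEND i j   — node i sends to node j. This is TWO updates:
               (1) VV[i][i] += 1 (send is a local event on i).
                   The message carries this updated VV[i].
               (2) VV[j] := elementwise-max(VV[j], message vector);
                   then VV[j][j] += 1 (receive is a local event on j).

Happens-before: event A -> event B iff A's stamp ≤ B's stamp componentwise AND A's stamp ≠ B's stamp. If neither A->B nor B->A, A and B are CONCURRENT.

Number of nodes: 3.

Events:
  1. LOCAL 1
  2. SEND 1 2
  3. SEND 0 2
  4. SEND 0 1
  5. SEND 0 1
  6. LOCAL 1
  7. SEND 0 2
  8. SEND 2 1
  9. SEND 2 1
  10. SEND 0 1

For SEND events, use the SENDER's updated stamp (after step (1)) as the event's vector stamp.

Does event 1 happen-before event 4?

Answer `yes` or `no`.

Initial: VV[0]=[0, 0, 0]
Initial: VV[1]=[0, 0, 0]
Initial: VV[2]=[0, 0, 0]
Event 1: LOCAL 1: VV[1][1]++ -> VV[1]=[0, 1, 0]
Event 2: SEND 1->2: VV[1][1]++ -> VV[1]=[0, 2, 0], msg_vec=[0, 2, 0]; VV[2]=max(VV[2],msg_vec) then VV[2][2]++ -> VV[2]=[0, 2, 1]
Event 3: SEND 0->2: VV[0][0]++ -> VV[0]=[1, 0, 0], msg_vec=[1, 0, 0]; VV[2]=max(VV[2],msg_vec) then VV[2][2]++ -> VV[2]=[1, 2, 2]
Event 4: SEND 0->1: VV[0][0]++ -> VV[0]=[2, 0, 0], msg_vec=[2, 0, 0]; VV[1]=max(VV[1],msg_vec) then VV[1][1]++ -> VV[1]=[2, 3, 0]
Event 5: SEND 0->1: VV[0][0]++ -> VV[0]=[3, 0, 0], msg_vec=[3, 0, 0]; VV[1]=max(VV[1],msg_vec) then VV[1][1]++ -> VV[1]=[3, 4, 0]
Event 6: LOCAL 1: VV[1][1]++ -> VV[1]=[3, 5, 0]
Event 7: SEND 0->2: VV[0][0]++ -> VV[0]=[4, 0, 0], msg_vec=[4, 0, 0]; VV[2]=max(VV[2],msg_vec) then VV[2][2]++ -> VV[2]=[4, 2, 3]
Event 8: SEND 2->1: VV[2][2]++ -> VV[2]=[4, 2, 4], msg_vec=[4, 2, 4]; VV[1]=max(VV[1],msg_vec) then VV[1][1]++ -> VV[1]=[4, 6, 4]
Event 9: SEND 2->1: VV[2][2]++ -> VV[2]=[4, 2, 5], msg_vec=[4, 2, 5]; VV[1]=max(VV[1],msg_vec) then VV[1][1]++ -> VV[1]=[4, 7, 5]
Event 10: SEND 0->1: VV[0][0]++ -> VV[0]=[5, 0, 0], msg_vec=[5, 0, 0]; VV[1]=max(VV[1],msg_vec) then VV[1][1]++ -> VV[1]=[5, 8, 5]
Event 1 stamp: [0, 1, 0]
Event 4 stamp: [2, 0, 0]
[0, 1, 0] <= [2, 0, 0]? False. Equal? False. Happens-before: False

Answer: no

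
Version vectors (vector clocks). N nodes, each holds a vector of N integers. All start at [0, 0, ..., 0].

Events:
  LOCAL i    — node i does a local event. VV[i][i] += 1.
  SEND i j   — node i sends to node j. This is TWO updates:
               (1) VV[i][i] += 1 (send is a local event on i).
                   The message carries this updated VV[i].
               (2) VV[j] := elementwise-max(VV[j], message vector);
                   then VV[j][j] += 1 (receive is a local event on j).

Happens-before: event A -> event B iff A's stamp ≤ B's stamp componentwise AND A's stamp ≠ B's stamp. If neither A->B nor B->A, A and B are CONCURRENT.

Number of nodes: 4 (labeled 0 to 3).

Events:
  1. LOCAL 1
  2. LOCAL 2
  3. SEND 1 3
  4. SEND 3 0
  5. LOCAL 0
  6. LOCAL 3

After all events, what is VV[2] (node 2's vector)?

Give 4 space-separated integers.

Answer: 0 0 1 0

Derivation:
Initial: VV[0]=[0, 0, 0, 0]
Initial: VV[1]=[0, 0, 0, 0]
Initial: VV[2]=[0, 0, 0, 0]
Initial: VV[3]=[0, 0, 0, 0]
Event 1: LOCAL 1: VV[1][1]++ -> VV[1]=[0, 1, 0, 0]
Event 2: LOCAL 2: VV[2][2]++ -> VV[2]=[0, 0, 1, 0]
Event 3: SEND 1->3: VV[1][1]++ -> VV[1]=[0, 2, 0, 0], msg_vec=[0, 2, 0, 0]; VV[3]=max(VV[3],msg_vec) then VV[3][3]++ -> VV[3]=[0, 2, 0, 1]
Event 4: SEND 3->0: VV[3][3]++ -> VV[3]=[0, 2, 0, 2], msg_vec=[0, 2, 0, 2]; VV[0]=max(VV[0],msg_vec) then VV[0][0]++ -> VV[0]=[1, 2, 0, 2]
Event 5: LOCAL 0: VV[0][0]++ -> VV[0]=[2, 2, 0, 2]
Event 6: LOCAL 3: VV[3][3]++ -> VV[3]=[0, 2, 0, 3]
Final vectors: VV[0]=[2, 2, 0, 2]; VV[1]=[0, 2, 0, 0]; VV[2]=[0, 0, 1, 0]; VV[3]=[0, 2, 0, 3]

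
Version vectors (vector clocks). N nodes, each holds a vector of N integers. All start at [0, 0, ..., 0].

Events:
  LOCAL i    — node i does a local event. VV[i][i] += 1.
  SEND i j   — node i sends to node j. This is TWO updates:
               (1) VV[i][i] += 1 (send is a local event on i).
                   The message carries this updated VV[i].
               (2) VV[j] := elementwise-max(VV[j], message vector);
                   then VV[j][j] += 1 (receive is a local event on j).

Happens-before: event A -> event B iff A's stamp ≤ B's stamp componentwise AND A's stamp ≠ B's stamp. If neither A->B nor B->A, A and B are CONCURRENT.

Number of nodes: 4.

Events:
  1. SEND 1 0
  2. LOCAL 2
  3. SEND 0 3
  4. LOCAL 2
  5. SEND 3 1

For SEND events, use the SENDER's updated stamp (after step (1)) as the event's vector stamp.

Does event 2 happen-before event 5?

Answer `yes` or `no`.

Initial: VV[0]=[0, 0, 0, 0]
Initial: VV[1]=[0, 0, 0, 0]
Initial: VV[2]=[0, 0, 0, 0]
Initial: VV[3]=[0, 0, 0, 0]
Event 1: SEND 1->0: VV[1][1]++ -> VV[1]=[0, 1, 0, 0], msg_vec=[0, 1, 0, 0]; VV[0]=max(VV[0],msg_vec) then VV[0][0]++ -> VV[0]=[1, 1, 0, 0]
Event 2: LOCAL 2: VV[2][2]++ -> VV[2]=[0, 0, 1, 0]
Event 3: SEND 0->3: VV[0][0]++ -> VV[0]=[2, 1, 0, 0], msg_vec=[2, 1, 0, 0]; VV[3]=max(VV[3],msg_vec) then VV[3][3]++ -> VV[3]=[2, 1, 0, 1]
Event 4: LOCAL 2: VV[2][2]++ -> VV[2]=[0, 0, 2, 0]
Event 5: SEND 3->1: VV[3][3]++ -> VV[3]=[2, 1, 0, 2], msg_vec=[2, 1, 0, 2]; VV[1]=max(VV[1],msg_vec) then VV[1][1]++ -> VV[1]=[2, 2, 0, 2]
Event 2 stamp: [0, 0, 1, 0]
Event 5 stamp: [2, 1, 0, 2]
[0, 0, 1, 0] <= [2, 1, 0, 2]? False. Equal? False. Happens-before: False

Answer: no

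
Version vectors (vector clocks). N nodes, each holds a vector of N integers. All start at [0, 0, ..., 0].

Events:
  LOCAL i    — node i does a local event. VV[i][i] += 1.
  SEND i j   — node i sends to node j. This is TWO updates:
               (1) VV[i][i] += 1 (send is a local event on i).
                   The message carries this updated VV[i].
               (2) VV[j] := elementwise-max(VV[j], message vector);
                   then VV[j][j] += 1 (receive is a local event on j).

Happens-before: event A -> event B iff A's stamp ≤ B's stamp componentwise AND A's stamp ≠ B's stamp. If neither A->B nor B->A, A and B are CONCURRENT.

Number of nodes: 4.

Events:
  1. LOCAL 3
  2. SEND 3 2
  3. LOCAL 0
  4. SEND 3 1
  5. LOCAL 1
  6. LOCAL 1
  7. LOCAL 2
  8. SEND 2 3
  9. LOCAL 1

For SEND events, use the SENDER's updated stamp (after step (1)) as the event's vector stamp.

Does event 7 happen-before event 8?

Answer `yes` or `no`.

Answer: yes

Derivation:
Initial: VV[0]=[0, 0, 0, 0]
Initial: VV[1]=[0, 0, 0, 0]
Initial: VV[2]=[0, 0, 0, 0]
Initial: VV[3]=[0, 0, 0, 0]
Event 1: LOCAL 3: VV[3][3]++ -> VV[3]=[0, 0, 0, 1]
Event 2: SEND 3->2: VV[3][3]++ -> VV[3]=[0, 0, 0, 2], msg_vec=[0, 0, 0, 2]; VV[2]=max(VV[2],msg_vec) then VV[2][2]++ -> VV[2]=[0, 0, 1, 2]
Event 3: LOCAL 0: VV[0][0]++ -> VV[0]=[1, 0, 0, 0]
Event 4: SEND 3->1: VV[3][3]++ -> VV[3]=[0, 0, 0, 3], msg_vec=[0, 0, 0, 3]; VV[1]=max(VV[1],msg_vec) then VV[1][1]++ -> VV[1]=[0, 1, 0, 3]
Event 5: LOCAL 1: VV[1][1]++ -> VV[1]=[0, 2, 0, 3]
Event 6: LOCAL 1: VV[1][1]++ -> VV[1]=[0, 3, 0, 3]
Event 7: LOCAL 2: VV[2][2]++ -> VV[2]=[0, 0, 2, 2]
Event 8: SEND 2->3: VV[2][2]++ -> VV[2]=[0, 0, 3, 2], msg_vec=[0, 0, 3, 2]; VV[3]=max(VV[3],msg_vec) then VV[3][3]++ -> VV[3]=[0, 0, 3, 4]
Event 9: LOCAL 1: VV[1][1]++ -> VV[1]=[0, 4, 0, 3]
Event 7 stamp: [0, 0, 2, 2]
Event 8 stamp: [0, 0, 3, 2]
[0, 0, 2, 2] <= [0, 0, 3, 2]? True. Equal? False. Happens-before: True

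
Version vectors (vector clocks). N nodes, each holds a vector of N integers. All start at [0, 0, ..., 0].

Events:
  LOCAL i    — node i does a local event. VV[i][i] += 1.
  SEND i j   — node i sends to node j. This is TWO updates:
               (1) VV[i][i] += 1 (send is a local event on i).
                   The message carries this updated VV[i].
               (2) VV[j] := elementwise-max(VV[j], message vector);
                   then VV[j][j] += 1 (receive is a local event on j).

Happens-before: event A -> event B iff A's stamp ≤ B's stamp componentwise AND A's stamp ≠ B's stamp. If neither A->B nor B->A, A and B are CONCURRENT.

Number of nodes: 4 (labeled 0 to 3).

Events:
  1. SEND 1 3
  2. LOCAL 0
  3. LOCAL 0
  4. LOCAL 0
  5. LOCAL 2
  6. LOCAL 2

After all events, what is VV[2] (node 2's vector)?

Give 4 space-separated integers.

Initial: VV[0]=[0, 0, 0, 0]
Initial: VV[1]=[0, 0, 0, 0]
Initial: VV[2]=[0, 0, 0, 0]
Initial: VV[3]=[0, 0, 0, 0]
Event 1: SEND 1->3: VV[1][1]++ -> VV[1]=[0, 1, 0, 0], msg_vec=[0, 1, 0, 0]; VV[3]=max(VV[3],msg_vec) then VV[3][3]++ -> VV[3]=[0, 1, 0, 1]
Event 2: LOCAL 0: VV[0][0]++ -> VV[0]=[1, 0, 0, 0]
Event 3: LOCAL 0: VV[0][0]++ -> VV[0]=[2, 0, 0, 0]
Event 4: LOCAL 0: VV[0][0]++ -> VV[0]=[3, 0, 0, 0]
Event 5: LOCAL 2: VV[2][2]++ -> VV[2]=[0, 0, 1, 0]
Event 6: LOCAL 2: VV[2][2]++ -> VV[2]=[0, 0, 2, 0]
Final vectors: VV[0]=[3, 0, 0, 0]; VV[1]=[0, 1, 0, 0]; VV[2]=[0, 0, 2, 0]; VV[3]=[0, 1, 0, 1]

Answer: 0 0 2 0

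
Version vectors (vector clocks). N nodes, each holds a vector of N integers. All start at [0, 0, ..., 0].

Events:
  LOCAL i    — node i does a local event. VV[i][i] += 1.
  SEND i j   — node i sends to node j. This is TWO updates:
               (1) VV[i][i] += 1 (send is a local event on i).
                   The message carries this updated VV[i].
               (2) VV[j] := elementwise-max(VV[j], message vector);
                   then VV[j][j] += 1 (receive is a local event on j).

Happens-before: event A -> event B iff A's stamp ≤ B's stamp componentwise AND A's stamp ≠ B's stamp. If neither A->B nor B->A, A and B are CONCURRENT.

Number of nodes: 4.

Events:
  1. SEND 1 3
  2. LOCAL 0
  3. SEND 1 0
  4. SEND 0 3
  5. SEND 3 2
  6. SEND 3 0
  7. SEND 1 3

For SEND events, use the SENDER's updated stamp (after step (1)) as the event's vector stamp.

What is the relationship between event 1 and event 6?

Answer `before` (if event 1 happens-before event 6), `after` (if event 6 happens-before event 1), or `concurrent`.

Initial: VV[0]=[0, 0, 0, 0]
Initial: VV[1]=[0, 0, 0, 0]
Initial: VV[2]=[0, 0, 0, 0]
Initial: VV[3]=[0, 0, 0, 0]
Event 1: SEND 1->3: VV[1][1]++ -> VV[1]=[0, 1, 0, 0], msg_vec=[0, 1, 0, 0]; VV[3]=max(VV[3],msg_vec) then VV[3][3]++ -> VV[3]=[0, 1, 0, 1]
Event 2: LOCAL 0: VV[0][0]++ -> VV[0]=[1, 0, 0, 0]
Event 3: SEND 1->0: VV[1][1]++ -> VV[1]=[0, 2, 0, 0], msg_vec=[0, 2, 0, 0]; VV[0]=max(VV[0],msg_vec) then VV[0][0]++ -> VV[0]=[2, 2, 0, 0]
Event 4: SEND 0->3: VV[0][0]++ -> VV[0]=[3, 2, 0, 0], msg_vec=[3, 2, 0, 0]; VV[3]=max(VV[3],msg_vec) then VV[3][3]++ -> VV[3]=[3, 2, 0, 2]
Event 5: SEND 3->2: VV[3][3]++ -> VV[3]=[3, 2, 0, 3], msg_vec=[3, 2, 0, 3]; VV[2]=max(VV[2],msg_vec) then VV[2][2]++ -> VV[2]=[3, 2, 1, 3]
Event 6: SEND 3->0: VV[3][3]++ -> VV[3]=[3, 2, 0, 4], msg_vec=[3, 2, 0, 4]; VV[0]=max(VV[0],msg_vec) then VV[0][0]++ -> VV[0]=[4, 2, 0, 4]
Event 7: SEND 1->3: VV[1][1]++ -> VV[1]=[0, 3, 0, 0], msg_vec=[0, 3, 0, 0]; VV[3]=max(VV[3],msg_vec) then VV[3][3]++ -> VV[3]=[3, 3, 0, 5]
Event 1 stamp: [0, 1, 0, 0]
Event 6 stamp: [3, 2, 0, 4]
[0, 1, 0, 0] <= [3, 2, 0, 4]? True
[3, 2, 0, 4] <= [0, 1, 0, 0]? False
Relation: before

Answer: before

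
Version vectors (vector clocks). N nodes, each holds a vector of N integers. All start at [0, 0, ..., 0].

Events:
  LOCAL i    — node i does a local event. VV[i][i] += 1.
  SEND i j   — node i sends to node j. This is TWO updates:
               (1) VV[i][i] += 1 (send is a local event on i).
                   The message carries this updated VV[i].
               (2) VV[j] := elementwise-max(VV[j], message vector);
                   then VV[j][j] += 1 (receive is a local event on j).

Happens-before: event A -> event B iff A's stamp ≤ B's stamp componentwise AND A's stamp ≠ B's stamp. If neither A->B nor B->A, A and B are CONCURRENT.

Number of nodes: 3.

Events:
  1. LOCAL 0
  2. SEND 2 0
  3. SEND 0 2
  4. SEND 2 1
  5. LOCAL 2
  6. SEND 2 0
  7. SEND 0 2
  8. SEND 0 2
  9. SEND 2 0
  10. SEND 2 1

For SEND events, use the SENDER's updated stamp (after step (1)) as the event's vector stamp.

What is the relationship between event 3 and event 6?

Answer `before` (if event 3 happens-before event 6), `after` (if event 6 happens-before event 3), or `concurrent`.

Answer: before

Derivation:
Initial: VV[0]=[0, 0, 0]
Initial: VV[1]=[0, 0, 0]
Initial: VV[2]=[0, 0, 0]
Event 1: LOCAL 0: VV[0][0]++ -> VV[0]=[1, 0, 0]
Event 2: SEND 2->0: VV[2][2]++ -> VV[2]=[0, 0, 1], msg_vec=[0, 0, 1]; VV[0]=max(VV[0],msg_vec) then VV[0][0]++ -> VV[0]=[2, 0, 1]
Event 3: SEND 0->2: VV[0][0]++ -> VV[0]=[3, 0, 1], msg_vec=[3, 0, 1]; VV[2]=max(VV[2],msg_vec) then VV[2][2]++ -> VV[2]=[3, 0, 2]
Event 4: SEND 2->1: VV[2][2]++ -> VV[2]=[3, 0, 3], msg_vec=[3, 0, 3]; VV[1]=max(VV[1],msg_vec) then VV[1][1]++ -> VV[1]=[3, 1, 3]
Event 5: LOCAL 2: VV[2][2]++ -> VV[2]=[3, 0, 4]
Event 6: SEND 2->0: VV[2][2]++ -> VV[2]=[3, 0, 5], msg_vec=[3, 0, 5]; VV[0]=max(VV[0],msg_vec) then VV[0][0]++ -> VV[0]=[4, 0, 5]
Event 7: SEND 0->2: VV[0][0]++ -> VV[0]=[5, 0, 5], msg_vec=[5, 0, 5]; VV[2]=max(VV[2],msg_vec) then VV[2][2]++ -> VV[2]=[5, 0, 6]
Event 8: SEND 0->2: VV[0][0]++ -> VV[0]=[6, 0, 5], msg_vec=[6, 0, 5]; VV[2]=max(VV[2],msg_vec) then VV[2][2]++ -> VV[2]=[6, 0, 7]
Event 9: SEND 2->0: VV[2][2]++ -> VV[2]=[6, 0, 8], msg_vec=[6, 0, 8]; VV[0]=max(VV[0],msg_vec) then VV[0][0]++ -> VV[0]=[7, 0, 8]
Event 10: SEND 2->1: VV[2][2]++ -> VV[2]=[6, 0, 9], msg_vec=[6, 0, 9]; VV[1]=max(VV[1],msg_vec) then VV[1][1]++ -> VV[1]=[6, 2, 9]
Event 3 stamp: [3, 0, 1]
Event 6 stamp: [3, 0, 5]
[3, 0, 1] <= [3, 0, 5]? True
[3, 0, 5] <= [3, 0, 1]? False
Relation: before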